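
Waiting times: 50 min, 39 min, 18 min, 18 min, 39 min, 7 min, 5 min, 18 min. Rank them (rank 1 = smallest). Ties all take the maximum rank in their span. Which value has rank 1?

5

Sorted (ascending): 5, 7, 18, 18, 18, 39, 39, 50
The 3 values of 18 occupy positions 3–5 → each gets rank 5.
The 2 values of 39 occupy positions 6–7 → each gets rank 7.
Rank 1 → value 5.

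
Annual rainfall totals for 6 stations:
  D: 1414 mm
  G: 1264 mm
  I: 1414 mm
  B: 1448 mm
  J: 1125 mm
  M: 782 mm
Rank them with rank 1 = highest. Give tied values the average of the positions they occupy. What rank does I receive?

2.5

Sorted (descending): 1448, 1414, 1414, 1264, 1125, 782
The 2 values of 1414 occupy positions 2–3 → average rank (2+3)/2 = 2.5.
I has value 1414 mm → rank 2.5.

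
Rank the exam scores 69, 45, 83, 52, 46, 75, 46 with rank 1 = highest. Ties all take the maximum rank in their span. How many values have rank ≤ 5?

Sorted (descending): 83, 75, 69, 52, 46, 46, 45
The 2 values of 46 occupy positions 5–6 → each gets rank 6.
Ranks ≤ 5: {1, 2, 3, 4} → 4 values.

4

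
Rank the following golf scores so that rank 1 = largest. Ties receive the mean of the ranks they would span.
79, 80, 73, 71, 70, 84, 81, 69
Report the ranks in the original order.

Sorted (descending): 84, 81, 80, 79, 73, 71, 70, 69
No ties — each value takes its position as its rank.

4, 3, 5, 6, 7, 1, 2, 8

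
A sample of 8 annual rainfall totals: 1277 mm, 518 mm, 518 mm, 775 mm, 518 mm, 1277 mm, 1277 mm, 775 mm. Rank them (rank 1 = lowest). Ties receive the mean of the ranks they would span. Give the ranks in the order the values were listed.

Sorted (ascending): 518, 518, 518, 775, 775, 1277, 1277, 1277
The 3 values of 518 occupy positions 1–3 → average rank 2.
The 2 values of 775 occupy positions 4–5 → average rank (4+5)/2 = 4.5.
The 3 values of 1277 occupy positions 6–8 → average rank 7.

7, 2, 2, 4.5, 2, 7, 7, 4.5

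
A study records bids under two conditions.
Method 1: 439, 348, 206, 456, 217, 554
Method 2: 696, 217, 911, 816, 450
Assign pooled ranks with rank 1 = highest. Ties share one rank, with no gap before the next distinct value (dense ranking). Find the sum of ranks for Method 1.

Sorted (descending): 911, 816, 696, 554, 456, 450, 439, 348, 217, 217, 206
The 2 values of 217 share dense rank 9.
Remaining distinct values take the next consecutive integers.
Method 1 values → pooled ranks: 439→7, 348→8, 206→10, 456→5, 217→9, 554→4
Rank sum = 7 + 8 + 10 + 5 + 9 + 4 = 43

43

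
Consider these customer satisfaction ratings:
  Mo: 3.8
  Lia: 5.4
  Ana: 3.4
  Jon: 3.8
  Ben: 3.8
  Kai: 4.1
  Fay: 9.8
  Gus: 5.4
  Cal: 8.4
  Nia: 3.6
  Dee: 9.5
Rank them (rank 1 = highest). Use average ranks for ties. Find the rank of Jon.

Sorted (descending): 9.8, 9.5, 8.4, 5.4, 5.4, 4.1, 3.8, 3.8, 3.8, 3.6, 3.4
The 2 values of 5.4 occupy positions 4–5 → average rank (4+5)/2 = 4.5.
The 3 values of 3.8 occupy positions 7–9 → average rank 8.
Jon has value 3.8 → rank 8.

8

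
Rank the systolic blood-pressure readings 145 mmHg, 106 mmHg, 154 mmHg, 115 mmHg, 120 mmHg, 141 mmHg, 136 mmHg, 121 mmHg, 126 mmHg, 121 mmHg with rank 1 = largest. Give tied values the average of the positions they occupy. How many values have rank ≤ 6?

Sorted (descending): 154, 145, 141, 136, 126, 121, 121, 120, 115, 106
The 2 values of 121 occupy positions 6–7 → average rank (6+7)/2 = 6.5.
Ranks ≤ 6: {1, 2, 3, 4, 5} → 5 values.

5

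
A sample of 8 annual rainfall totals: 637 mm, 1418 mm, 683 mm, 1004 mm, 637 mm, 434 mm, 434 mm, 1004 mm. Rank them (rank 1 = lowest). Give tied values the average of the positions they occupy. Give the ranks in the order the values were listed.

Sorted (ascending): 434, 434, 637, 637, 683, 1004, 1004, 1418
The 2 values of 434 occupy positions 1–2 → average rank (1+2)/2 = 1.5.
The 2 values of 637 occupy positions 3–4 → average rank (3+4)/2 = 3.5.
The 2 values of 1004 occupy positions 6–7 → average rank (6+7)/2 = 6.5.

3.5, 8, 5, 6.5, 3.5, 1.5, 1.5, 6.5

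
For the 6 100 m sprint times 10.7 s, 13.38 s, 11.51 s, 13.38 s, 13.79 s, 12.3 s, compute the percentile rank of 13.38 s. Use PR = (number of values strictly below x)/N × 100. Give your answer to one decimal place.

50.0

N = 6.
Strictly below 13.38: 3. Equal to 13.38: 2.
PR = 3/6 × 100 = 50.0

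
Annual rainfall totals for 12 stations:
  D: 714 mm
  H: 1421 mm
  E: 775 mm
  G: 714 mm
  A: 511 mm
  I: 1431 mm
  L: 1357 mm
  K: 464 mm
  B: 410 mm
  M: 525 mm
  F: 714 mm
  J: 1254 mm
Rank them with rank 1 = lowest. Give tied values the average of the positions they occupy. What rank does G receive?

Sorted (ascending): 410, 464, 511, 525, 714, 714, 714, 775, 1254, 1357, 1421, 1431
The 3 values of 714 occupy positions 5–7 → average rank 6.
G has value 714 mm → rank 6.

6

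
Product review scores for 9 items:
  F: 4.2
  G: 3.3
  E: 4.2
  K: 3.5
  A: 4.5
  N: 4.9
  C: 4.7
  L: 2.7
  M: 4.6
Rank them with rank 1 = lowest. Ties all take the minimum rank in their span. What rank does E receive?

Sorted (ascending): 2.7, 3.3, 3.5, 4.2, 4.2, 4.5, 4.6, 4.7, 4.9
The 2 values of 4.2 occupy positions 4–5 → each gets rank 4.
E has value 4.2 → rank 4.

4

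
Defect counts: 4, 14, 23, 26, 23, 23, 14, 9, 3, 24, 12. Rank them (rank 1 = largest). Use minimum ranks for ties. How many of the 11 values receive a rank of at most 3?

5

Sorted (descending): 26, 24, 23, 23, 23, 14, 14, 12, 9, 4, 3
The 3 values of 23 occupy positions 3–5 → each gets rank 3.
The 2 values of 14 occupy positions 6–7 → each gets rank 6.
Ranks ≤ 3: {1, 2, 3, 3, 3} → 5 values.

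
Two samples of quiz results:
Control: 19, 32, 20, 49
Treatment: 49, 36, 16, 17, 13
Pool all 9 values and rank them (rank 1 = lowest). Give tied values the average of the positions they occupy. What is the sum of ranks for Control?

Sorted (ascending): 13, 16, 17, 19, 20, 32, 36, 49, 49
The 2 values of 49 occupy positions 8–9 → average rank (8+9)/2 = 8.5.
Control values → pooled ranks: 19→4, 32→6, 20→5, 49→8.5
Rank sum = 4 + 6 + 5 + 8.5 = 23.5

23.5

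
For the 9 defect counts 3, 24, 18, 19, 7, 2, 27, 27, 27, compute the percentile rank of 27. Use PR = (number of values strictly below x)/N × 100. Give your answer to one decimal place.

N = 9.
Strictly below 27: 6. Equal to 27: 3.
PR = 6/9 × 100 = 66.7

66.7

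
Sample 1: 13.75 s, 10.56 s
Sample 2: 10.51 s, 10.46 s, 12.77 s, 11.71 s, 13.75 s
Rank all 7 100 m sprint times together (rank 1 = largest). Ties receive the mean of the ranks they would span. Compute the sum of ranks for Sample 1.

6.5

Sorted (descending): 13.75, 13.75, 12.77, 11.71, 10.56, 10.51, 10.46
The 2 values of 13.75 occupy positions 1–2 → average rank (1+2)/2 = 1.5.
Sample 1 values → pooled ranks: 13.75→1.5, 10.56→5
Rank sum = 1.5 + 5 = 6.5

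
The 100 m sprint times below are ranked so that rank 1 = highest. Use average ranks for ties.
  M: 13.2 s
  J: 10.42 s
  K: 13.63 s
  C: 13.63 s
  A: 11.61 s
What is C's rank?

Sorted (descending): 13.63, 13.63, 13.2, 11.61, 10.42
The 2 values of 13.63 occupy positions 1–2 → average rank (1+2)/2 = 1.5.
C has value 13.63 s → rank 1.5.

1.5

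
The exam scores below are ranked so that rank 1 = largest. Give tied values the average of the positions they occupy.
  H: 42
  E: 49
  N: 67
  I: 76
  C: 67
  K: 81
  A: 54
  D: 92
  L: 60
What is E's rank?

8

Sorted (descending): 92, 81, 76, 67, 67, 60, 54, 49, 42
The 2 values of 67 occupy positions 4–5 → average rank (4+5)/2 = 4.5.
E has value 49 → rank 8.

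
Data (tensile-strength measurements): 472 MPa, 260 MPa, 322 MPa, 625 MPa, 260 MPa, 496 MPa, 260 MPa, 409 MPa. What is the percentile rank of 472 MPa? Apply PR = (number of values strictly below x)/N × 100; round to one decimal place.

62.5

N = 8.
Strictly below 472: 5. Equal to 472: 1.
PR = 5/8 × 100 = 62.5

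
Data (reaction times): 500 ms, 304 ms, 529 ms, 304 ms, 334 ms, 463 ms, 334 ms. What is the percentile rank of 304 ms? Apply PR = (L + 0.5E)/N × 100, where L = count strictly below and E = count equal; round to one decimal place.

14.3

N = 7.
Strictly below 304: 0. Equal to 304: 2.
PR = (0 + 0.5·2)/7 × 100 = 14.3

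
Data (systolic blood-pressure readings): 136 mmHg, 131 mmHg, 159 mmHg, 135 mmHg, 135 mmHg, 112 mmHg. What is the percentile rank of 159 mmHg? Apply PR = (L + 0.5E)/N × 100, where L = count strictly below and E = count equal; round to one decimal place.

N = 6.
Strictly below 159: 5. Equal to 159: 1.
PR = (5 + 0.5·1)/6 × 100 = 91.7

91.7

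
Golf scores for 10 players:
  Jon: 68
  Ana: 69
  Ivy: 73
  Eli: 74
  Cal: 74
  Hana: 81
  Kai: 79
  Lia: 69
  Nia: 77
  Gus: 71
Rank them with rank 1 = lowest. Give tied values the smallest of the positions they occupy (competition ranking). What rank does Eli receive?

6

Sorted (ascending): 68, 69, 69, 71, 73, 74, 74, 77, 79, 81
The 2 values of 69 occupy positions 2–3 → each gets rank 2.
The 2 values of 74 occupy positions 6–7 → each gets rank 6.
Eli has value 74 → rank 6.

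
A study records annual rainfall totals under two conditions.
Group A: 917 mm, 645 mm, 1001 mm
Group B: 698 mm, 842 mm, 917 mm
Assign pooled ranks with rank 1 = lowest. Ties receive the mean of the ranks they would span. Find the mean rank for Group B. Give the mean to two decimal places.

Sorted (ascending): 645, 698, 842, 917, 917, 1001
The 2 values of 917 occupy positions 4–5 → average rank (4+5)/2 = 4.5.
Group B values → pooled ranks: 698→2, 842→3, 917→4.5
Mean rank = (2 + 3 + 4.5) / 3 = 3.17

3.17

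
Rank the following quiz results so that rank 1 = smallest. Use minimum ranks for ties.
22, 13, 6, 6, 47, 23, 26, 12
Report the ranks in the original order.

Sorted (ascending): 6, 6, 12, 13, 22, 23, 26, 47
The 2 values of 6 occupy positions 1–2 → each gets rank 1.

5, 4, 1, 1, 8, 6, 7, 3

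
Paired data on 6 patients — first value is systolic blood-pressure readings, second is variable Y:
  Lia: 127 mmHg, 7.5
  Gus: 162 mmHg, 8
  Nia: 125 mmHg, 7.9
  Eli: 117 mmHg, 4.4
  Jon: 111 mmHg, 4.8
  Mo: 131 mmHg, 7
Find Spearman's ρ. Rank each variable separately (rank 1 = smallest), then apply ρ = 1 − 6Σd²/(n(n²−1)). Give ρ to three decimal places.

Ranks of variable 1: 4, 6, 3, 2, 1, 5
Ranks of variable 2: 4, 6, 5, 1, 2, 3
d = r₁ − r₂: 0, 0, -2, 1, -1, 2
d²: 0, 0, 4, 1, 1, 4; Σd² = 10
ρ = 1 − 6·10/(6·35) = 1 − 60/210 = 0.714

0.714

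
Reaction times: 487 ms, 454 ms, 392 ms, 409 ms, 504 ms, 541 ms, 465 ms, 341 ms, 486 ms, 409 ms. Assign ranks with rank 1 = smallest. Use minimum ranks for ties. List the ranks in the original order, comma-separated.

8, 5, 2, 3, 9, 10, 6, 1, 7, 3

Sorted (ascending): 341, 392, 409, 409, 454, 465, 486, 487, 504, 541
The 2 values of 409 occupy positions 3–4 → each gets rank 3.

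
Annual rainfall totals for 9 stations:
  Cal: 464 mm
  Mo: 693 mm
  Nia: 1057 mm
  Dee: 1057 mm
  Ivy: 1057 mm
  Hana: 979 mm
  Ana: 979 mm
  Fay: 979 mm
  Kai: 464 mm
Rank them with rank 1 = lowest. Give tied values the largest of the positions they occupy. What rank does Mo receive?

Sorted (ascending): 464, 464, 693, 979, 979, 979, 1057, 1057, 1057
The 2 values of 464 occupy positions 1–2 → each gets rank 2.
The 3 values of 979 occupy positions 4–6 → each gets rank 6.
The 3 values of 1057 occupy positions 7–9 → each gets rank 9.
Mo has value 693 mm → rank 3.

3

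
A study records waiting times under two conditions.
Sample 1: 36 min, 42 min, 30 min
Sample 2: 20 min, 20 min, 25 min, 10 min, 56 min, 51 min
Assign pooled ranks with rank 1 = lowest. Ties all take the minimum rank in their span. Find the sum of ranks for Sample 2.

26

Sorted (ascending): 10, 20, 20, 25, 30, 36, 42, 51, 56
The 2 values of 20 occupy positions 2–3 → each gets rank 2.
Sample 2 values → pooled ranks: 20→2, 20→2, 25→4, 10→1, 56→9, 51→8
Rank sum = 2 + 2 + 4 + 1 + 9 + 8 = 26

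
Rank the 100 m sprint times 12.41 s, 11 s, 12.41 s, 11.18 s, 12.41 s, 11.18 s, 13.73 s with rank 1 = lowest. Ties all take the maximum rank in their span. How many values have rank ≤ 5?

3

Sorted (ascending): 11, 11.18, 11.18, 12.41, 12.41, 12.41, 13.73
The 2 values of 11.18 occupy positions 2–3 → each gets rank 3.
The 3 values of 12.41 occupy positions 4–6 → each gets rank 6.
Ranks ≤ 5: {1, 3, 3} → 3 values.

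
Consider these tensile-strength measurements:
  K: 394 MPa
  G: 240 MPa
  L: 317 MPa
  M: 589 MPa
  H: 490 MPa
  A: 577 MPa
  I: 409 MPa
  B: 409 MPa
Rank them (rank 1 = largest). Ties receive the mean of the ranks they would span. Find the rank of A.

Sorted (descending): 589, 577, 490, 409, 409, 394, 317, 240
The 2 values of 409 occupy positions 4–5 → average rank (4+5)/2 = 4.5.
A has value 577 MPa → rank 2.

2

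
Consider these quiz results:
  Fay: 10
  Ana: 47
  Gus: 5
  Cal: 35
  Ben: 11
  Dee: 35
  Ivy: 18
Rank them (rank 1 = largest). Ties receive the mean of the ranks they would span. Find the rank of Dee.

2.5

Sorted (descending): 47, 35, 35, 18, 11, 10, 5
The 2 values of 35 occupy positions 2–3 → average rank (2+3)/2 = 2.5.
Dee has value 35 → rank 2.5.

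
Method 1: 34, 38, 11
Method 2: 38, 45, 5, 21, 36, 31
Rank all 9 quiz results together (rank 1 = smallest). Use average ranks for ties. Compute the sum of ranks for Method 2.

30.5

Sorted (ascending): 5, 11, 21, 31, 34, 36, 38, 38, 45
The 2 values of 38 occupy positions 7–8 → average rank (7+8)/2 = 7.5.
Method 2 values → pooled ranks: 38→7.5, 45→9, 5→1, 21→3, 36→6, 31→4
Rank sum = 7.5 + 9 + 1 + 3 + 6 + 4 = 30.5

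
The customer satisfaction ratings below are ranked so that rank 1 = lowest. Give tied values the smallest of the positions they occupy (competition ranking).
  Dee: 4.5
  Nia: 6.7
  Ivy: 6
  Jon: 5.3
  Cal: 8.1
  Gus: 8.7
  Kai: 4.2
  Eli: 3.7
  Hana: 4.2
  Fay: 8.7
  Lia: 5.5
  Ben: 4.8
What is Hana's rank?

Sorted (ascending): 3.7, 4.2, 4.2, 4.5, 4.8, 5.3, 5.5, 6, 6.7, 8.1, 8.7, 8.7
The 2 values of 4.2 occupy positions 2–3 → each gets rank 2.
The 2 values of 8.7 occupy positions 11–12 → each gets rank 11.
Hana has value 4.2 → rank 2.

2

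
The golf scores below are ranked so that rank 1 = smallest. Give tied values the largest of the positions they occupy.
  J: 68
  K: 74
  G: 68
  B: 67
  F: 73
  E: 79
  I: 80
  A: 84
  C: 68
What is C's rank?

Sorted (ascending): 67, 68, 68, 68, 73, 74, 79, 80, 84
The 3 values of 68 occupy positions 2–4 → each gets rank 4.
C has value 68 → rank 4.

4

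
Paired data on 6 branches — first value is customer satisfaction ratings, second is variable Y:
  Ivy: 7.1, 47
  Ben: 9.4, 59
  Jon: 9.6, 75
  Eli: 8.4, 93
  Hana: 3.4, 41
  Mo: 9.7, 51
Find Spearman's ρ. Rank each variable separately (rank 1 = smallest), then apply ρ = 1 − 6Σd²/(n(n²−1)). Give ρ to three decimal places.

0.486

Ranks of variable 1: 2, 4, 5, 3, 1, 6
Ranks of variable 2: 2, 4, 5, 6, 1, 3
d = r₁ − r₂: 0, 0, 0, -3, 0, 3
d²: 0, 0, 0, 9, 0, 9; Σd² = 18
ρ = 1 − 6·18/(6·35) = 1 − 108/210 = 0.486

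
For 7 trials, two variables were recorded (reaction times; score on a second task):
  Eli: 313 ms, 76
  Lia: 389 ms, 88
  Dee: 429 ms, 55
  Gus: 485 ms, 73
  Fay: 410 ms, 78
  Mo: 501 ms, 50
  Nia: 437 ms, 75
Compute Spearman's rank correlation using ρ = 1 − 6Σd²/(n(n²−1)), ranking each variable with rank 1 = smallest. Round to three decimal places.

-0.786

Ranks of variable 1: 1, 2, 4, 6, 3, 7, 5
Ranks of variable 2: 5, 7, 2, 3, 6, 1, 4
d = r₁ − r₂: -4, -5, 2, 3, -3, 6, 1
d²: 16, 25, 4, 9, 9, 36, 1; Σd² = 100
ρ = 1 − 6·100/(7·48) = 1 − 600/336 = -0.786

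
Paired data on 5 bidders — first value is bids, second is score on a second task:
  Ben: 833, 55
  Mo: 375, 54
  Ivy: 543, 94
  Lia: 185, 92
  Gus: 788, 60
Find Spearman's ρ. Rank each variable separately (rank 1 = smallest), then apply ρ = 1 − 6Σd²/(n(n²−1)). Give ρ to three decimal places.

Ranks of variable 1: 5, 2, 3, 1, 4
Ranks of variable 2: 2, 1, 5, 4, 3
d = r₁ − r₂: 3, 1, -2, -3, 1
d²: 9, 1, 4, 9, 1; Σd² = 24
ρ = 1 − 6·24/(5·24) = 1 − 144/120 = -0.200

-0.200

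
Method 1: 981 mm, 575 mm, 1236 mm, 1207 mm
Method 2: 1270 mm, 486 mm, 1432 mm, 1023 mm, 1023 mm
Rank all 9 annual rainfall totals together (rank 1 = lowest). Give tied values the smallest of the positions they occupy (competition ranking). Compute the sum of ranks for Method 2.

Sorted (ascending): 486, 575, 981, 1023, 1023, 1207, 1236, 1270, 1432
The 2 values of 1023 occupy positions 4–5 → each gets rank 4.
Method 2 values → pooled ranks: 1270→8, 486→1, 1432→9, 1023→4, 1023→4
Rank sum = 8 + 1 + 9 + 4 + 4 = 26

26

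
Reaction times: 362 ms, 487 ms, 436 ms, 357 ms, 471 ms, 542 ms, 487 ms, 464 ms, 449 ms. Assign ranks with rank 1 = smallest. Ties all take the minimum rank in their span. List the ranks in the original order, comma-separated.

Sorted (ascending): 357, 362, 436, 449, 464, 471, 487, 487, 542
The 2 values of 487 occupy positions 7–8 → each gets rank 7.

2, 7, 3, 1, 6, 9, 7, 5, 4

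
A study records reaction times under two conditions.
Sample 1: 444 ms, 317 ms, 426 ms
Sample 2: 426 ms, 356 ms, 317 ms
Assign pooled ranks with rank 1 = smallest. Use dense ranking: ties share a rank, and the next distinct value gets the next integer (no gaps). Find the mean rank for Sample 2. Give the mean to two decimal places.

2.00

Sorted (ascending): 317, 317, 356, 426, 426, 444
The 2 values of 317 share dense rank 1.
The 2 values of 426 share dense rank 3.
Remaining distinct values take the next consecutive integers.
Sample 2 values → pooled ranks: 426→3, 356→2, 317→1
Mean rank = (3 + 2 + 1) / 3 = 2.00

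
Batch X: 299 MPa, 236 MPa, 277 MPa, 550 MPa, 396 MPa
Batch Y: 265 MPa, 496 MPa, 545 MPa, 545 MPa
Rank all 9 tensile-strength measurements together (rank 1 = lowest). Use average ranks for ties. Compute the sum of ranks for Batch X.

22

Sorted (ascending): 236, 265, 277, 299, 396, 496, 545, 545, 550
The 2 values of 545 occupy positions 7–8 → average rank (7+8)/2 = 7.5.
Batch X values → pooled ranks: 299→4, 236→1, 277→3, 550→9, 396→5
Rank sum = 4 + 1 + 3 + 9 + 5 = 22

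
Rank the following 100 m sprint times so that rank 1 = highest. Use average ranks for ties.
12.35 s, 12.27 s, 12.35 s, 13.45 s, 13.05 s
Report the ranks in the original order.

3.5, 5, 3.5, 1, 2

Sorted (descending): 13.45, 13.05, 12.35, 12.35, 12.27
The 2 values of 12.35 occupy positions 3–4 → average rank (3+4)/2 = 3.5.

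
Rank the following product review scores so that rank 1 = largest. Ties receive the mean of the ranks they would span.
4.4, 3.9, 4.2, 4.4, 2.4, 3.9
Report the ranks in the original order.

Sorted (descending): 4.4, 4.4, 4.2, 3.9, 3.9, 2.4
The 2 values of 4.4 occupy positions 1–2 → average rank (1+2)/2 = 1.5.
The 2 values of 3.9 occupy positions 4–5 → average rank (4+5)/2 = 4.5.

1.5, 4.5, 3, 1.5, 6, 4.5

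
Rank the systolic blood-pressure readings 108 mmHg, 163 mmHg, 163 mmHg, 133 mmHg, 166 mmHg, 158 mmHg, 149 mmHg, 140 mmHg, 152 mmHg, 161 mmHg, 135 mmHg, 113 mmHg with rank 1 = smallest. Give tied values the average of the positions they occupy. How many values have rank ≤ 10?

Sorted (ascending): 108, 113, 133, 135, 140, 149, 152, 158, 161, 163, 163, 166
The 2 values of 163 occupy positions 10–11 → average rank (10+11)/2 = 10.5.
Ranks ≤ 10: {1, 2, 3, 4, 5, 6, 7, 8, 9} → 9 values.

9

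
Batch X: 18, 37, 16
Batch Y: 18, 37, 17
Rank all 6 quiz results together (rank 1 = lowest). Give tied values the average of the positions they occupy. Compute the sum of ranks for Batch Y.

11

Sorted (ascending): 16, 17, 18, 18, 37, 37
The 2 values of 18 occupy positions 3–4 → average rank (3+4)/2 = 3.5.
The 2 values of 37 occupy positions 5–6 → average rank (5+6)/2 = 5.5.
Batch Y values → pooled ranks: 18→3.5, 37→5.5, 17→2
Rank sum = 3.5 + 5.5 + 2 = 11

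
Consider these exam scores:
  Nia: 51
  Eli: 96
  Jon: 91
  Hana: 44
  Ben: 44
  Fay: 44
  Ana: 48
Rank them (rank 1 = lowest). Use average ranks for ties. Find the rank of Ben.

Sorted (ascending): 44, 44, 44, 48, 51, 91, 96
The 3 values of 44 occupy positions 1–3 → average rank 2.
Ben has value 44 → rank 2.

2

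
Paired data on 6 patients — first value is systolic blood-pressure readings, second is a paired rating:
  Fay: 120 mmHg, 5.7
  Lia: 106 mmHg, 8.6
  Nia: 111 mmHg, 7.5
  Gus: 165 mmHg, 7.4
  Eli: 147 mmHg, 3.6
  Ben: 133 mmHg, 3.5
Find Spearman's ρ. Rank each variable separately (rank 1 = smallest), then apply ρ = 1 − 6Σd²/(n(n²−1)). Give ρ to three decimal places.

Ranks of variable 1: 3, 1, 2, 6, 5, 4
Ranks of variable 2: 3, 6, 5, 4, 2, 1
d = r₁ − r₂: 0, -5, -3, 2, 3, 3
d²: 0, 25, 9, 4, 9, 9; Σd² = 56
ρ = 1 − 6·56/(6·35) = 1 − 336/210 = -0.600

-0.600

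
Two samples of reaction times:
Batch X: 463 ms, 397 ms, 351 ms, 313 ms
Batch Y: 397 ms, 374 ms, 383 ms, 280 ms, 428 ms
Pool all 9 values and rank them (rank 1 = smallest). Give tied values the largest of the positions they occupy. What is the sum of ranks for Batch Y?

Sorted (ascending): 280, 313, 351, 374, 383, 397, 397, 428, 463
The 2 values of 397 occupy positions 6–7 → each gets rank 7.
Batch Y values → pooled ranks: 397→7, 374→4, 383→5, 280→1, 428→8
Rank sum = 7 + 4 + 5 + 1 + 8 = 25

25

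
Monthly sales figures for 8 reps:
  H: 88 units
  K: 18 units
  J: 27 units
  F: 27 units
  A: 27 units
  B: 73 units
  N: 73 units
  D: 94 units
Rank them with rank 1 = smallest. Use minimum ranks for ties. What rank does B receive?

Sorted (ascending): 18, 27, 27, 27, 73, 73, 88, 94
The 3 values of 27 occupy positions 2–4 → each gets rank 2.
The 2 values of 73 occupy positions 5–6 → each gets rank 5.
B has value 73 units → rank 5.

5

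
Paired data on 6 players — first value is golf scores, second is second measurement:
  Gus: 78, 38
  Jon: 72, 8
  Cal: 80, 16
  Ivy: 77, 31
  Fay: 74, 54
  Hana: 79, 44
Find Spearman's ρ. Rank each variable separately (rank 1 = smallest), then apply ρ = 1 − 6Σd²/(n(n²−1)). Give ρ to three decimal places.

0.086

Ranks of variable 1: 4, 1, 6, 3, 2, 5
Ranks of variable 2: 4, 1, 2, 3, 6, 5
d = r₁ − r₂: 0, 0, 4, 0, -4, 0
d²: 0, 0, 16, 0, 16, 0; Σd² = 32
ρ = 1 − 6·32/(6·35) = 1 − 192/210 = 0.086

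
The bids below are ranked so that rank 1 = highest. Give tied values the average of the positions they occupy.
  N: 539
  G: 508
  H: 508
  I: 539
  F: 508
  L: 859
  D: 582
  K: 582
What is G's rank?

7

Sorted (descending): 859, 582, 582, 539, 539, 508, 508, 508
The 2 values of 582 occupy positions 2–3 → average rank (2+3)/2 = 2.5.
The 2 values of 539 occupy positions 4–5 → average rank (4+5)/2 = 4.5.
The 3 values of 508 occupy positions 6–8 → average rank 7.
G has value 508 → rank 7.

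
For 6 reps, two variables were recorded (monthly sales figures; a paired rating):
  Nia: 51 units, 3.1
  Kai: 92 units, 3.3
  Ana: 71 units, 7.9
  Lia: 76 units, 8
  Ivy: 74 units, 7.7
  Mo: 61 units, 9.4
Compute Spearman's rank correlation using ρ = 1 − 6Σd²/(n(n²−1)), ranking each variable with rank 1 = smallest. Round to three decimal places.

0.029

Ranks of variable 1: 1, 6, 3, 5, 4, 2
Ranks of variable 2: 1, 2, 4, 5, 3, 6
d = r₁ − r₂: 0, 4, -1, 0, 1, -4
d²: 0, 16, 1, 0, 1, 16; Σd² = 34
ρ = 1 − 6·34/(6·35) = 1 − 204/210 = 0.029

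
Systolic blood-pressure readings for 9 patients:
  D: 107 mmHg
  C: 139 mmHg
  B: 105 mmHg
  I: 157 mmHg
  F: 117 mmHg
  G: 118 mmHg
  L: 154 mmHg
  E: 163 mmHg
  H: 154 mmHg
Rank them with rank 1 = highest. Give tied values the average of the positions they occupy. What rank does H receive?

3.5

Sorted (descending): 163, 157, 154, 154, 139, 118, 117, 107, 105
The 2 values of 154 occupy positions 3–4 → average rank (3+4)/2 = 3.5.
H has value 154 mmHg → rank 3.5.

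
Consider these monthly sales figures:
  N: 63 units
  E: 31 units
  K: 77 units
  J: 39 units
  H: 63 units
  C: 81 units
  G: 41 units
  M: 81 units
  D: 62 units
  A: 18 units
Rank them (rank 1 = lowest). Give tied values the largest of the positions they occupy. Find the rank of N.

Sorted (ascending): 18, 31, 39, 41, 62, 63, 63, 77, 81, 81
The 2 values of 63 occupy positions 6–7 → each gets rank 7.
The 2 values of 81 occupy positions 9–10 → each gets rank 10.
N has value 63 units → rank 7.

7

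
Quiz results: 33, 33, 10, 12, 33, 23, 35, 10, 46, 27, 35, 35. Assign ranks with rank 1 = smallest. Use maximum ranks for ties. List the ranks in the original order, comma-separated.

Sorted (ascending): 10, 10, 12, 23, 27, 33, 33, 33, 35, 35, 35, 46
The 2 values of 10 occupy positions 1–2 → each gets rank 2.
The 3 values of 33 occupy positions 6–8 → each gets rank 8.
The 3 values of 35 occupy positions 9–11 → each gets rank 11.

8, 8, 2, 3, 8, 4, 11, 2, 12, 5, 11, 11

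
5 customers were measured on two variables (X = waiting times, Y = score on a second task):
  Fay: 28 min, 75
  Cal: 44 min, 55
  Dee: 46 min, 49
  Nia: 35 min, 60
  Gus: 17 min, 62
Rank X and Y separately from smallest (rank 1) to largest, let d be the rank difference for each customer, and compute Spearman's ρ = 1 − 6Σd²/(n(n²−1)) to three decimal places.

Ranks of variable 1: 2, 4, 5, 3, 1
Ranks of variable 2: 5, 2, 1, 3, 4
d = r₁ − r₂: -3, 2, 4, 0, -3
d²: 9, 4, 16, 0, 9; Σd² = 38
ρ = 1 − 6·38/(5·24) = 1 − 228/120 = -0.900

-0.900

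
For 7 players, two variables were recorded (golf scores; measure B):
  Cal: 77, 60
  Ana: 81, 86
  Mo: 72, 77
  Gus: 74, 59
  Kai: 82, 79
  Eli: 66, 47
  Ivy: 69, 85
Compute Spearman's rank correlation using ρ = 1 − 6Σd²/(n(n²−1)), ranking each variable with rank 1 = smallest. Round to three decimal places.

Ranks of variable 1: 5, 6, 3, 4, 7, 1, 2
Ranks of variable 2: 3, 7, 4, 2, 5, 1, 6
d = r₁ − r₂: 2, -1, -1, 2, 2, 0, -4
d²: 4, 1, 1, 4, 4, 0, 16; Σd² = 30
ρ = 1 − 6·30/(7·48) = 1 − 180/336 = 0.464

0.464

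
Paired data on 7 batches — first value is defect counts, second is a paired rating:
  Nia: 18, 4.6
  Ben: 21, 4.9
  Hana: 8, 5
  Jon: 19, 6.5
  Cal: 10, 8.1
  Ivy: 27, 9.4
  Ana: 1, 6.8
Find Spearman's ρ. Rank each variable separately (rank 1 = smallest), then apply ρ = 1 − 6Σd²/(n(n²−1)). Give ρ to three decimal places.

Ranks of variable 1: 4, 6, 2, 5, 3, 7, 1
Ranks of variable 2: 1, 2, 3, 4, 6, 7, 5
d = r₁ − r₂: 3, 4, -1, 1, -3, 0, -4
d²: 9, 16, 1, 1, 9, 0, 16; Σd² = 52
ρ = 1 − 6·52/(7·48) = 1 − 312/336 = 0.071

0.071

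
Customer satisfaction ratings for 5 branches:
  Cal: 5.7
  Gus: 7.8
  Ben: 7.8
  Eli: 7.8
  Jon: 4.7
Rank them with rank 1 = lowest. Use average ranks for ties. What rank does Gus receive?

4

Sorted (ascending): 4.7, 5.7, 7.8, 7.8, 7.8
The 3 values of 7.8 occupy positions 3–5 → average rank 4.
Gus has value 7.8 → rank 4.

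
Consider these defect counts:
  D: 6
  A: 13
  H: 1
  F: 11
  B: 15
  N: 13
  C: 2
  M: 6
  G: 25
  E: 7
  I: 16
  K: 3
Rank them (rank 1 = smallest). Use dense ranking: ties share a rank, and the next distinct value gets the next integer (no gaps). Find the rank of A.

Sorted (ascending): 1, 2, 3, 6, 6, 7, 11, 13, 13, 15, 16, 25
The 2 values of 6 share dense rank 4.
The 2 values of 13 share dense rank 7.
Remaining distinct values take the next consecutive integers.
A has value 13 → rank 7.

7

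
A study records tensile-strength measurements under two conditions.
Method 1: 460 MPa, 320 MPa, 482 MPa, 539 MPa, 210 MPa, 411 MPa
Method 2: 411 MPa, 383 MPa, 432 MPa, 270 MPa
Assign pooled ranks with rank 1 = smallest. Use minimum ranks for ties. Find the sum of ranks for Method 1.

36

Sorted (ascending): 210, 270, 320, 383, 411, 411, 432, 460, 482, 539
The 2 values of 411 occupy positions 5–6 → each gets rank 5.
Method 1 values → pooled ranks: 460→8, 320→3, 482→9, 539→10, 210→1, 411→5
Rank sum = 8 + 3 + 9 + 10 + 1 + 5 = 36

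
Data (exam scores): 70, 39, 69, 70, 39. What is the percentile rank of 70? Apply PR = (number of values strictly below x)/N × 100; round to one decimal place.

N = 5.
Strictly below 70: 3. Equal to 70: 2.
PR = 3/5 × 100 = 60.0

60.0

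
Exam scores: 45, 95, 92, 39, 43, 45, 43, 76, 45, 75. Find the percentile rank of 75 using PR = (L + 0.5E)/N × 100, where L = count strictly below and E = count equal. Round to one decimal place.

65.0

N = 10.
Strictly below 75: 6. Equal to 75: 1.
PR = (6 + 0.5·1)/10 × 100 = 65.0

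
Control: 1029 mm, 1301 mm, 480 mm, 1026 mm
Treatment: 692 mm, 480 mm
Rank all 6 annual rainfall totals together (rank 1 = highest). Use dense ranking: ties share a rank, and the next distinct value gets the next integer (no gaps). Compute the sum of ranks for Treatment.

Sorted (descending): 1301, 1029, 1026, 692, 480, 480
The 2 values of 480 share dense rank 5.
Remaining distinct values take the next consecutive integers.
Treatment values → pooled ranks: 692→4, 480→5
Rank sum = 4 + 5 = 9

9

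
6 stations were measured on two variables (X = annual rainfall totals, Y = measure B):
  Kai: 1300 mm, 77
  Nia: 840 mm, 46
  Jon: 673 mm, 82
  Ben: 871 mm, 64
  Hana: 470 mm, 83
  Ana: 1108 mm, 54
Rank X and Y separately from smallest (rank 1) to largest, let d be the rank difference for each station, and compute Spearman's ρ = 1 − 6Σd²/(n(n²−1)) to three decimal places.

-0.486

Ranks of variable 1: 6, 3, 2, 4, 1, 5
Ranks of variable 2: 4, 1, 5, 3, 6, 2
d = r₁ − r₂: 2, 2, -3, 1, -5, 3
d²: 4, 4, 9, 1, 25, 9; Σd² = 52
ρ = 1 − 6·52/(6·35) = 1 − 312/210 = -0.486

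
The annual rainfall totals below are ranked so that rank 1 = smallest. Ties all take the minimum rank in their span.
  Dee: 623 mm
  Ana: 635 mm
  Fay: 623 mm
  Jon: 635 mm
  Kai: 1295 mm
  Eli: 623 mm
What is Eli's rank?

Sorted (ascending): 623, 623, 623, 635, 635, 1295
The 3 values of 623 occupy positions 1–3 → each gets rank 1.
The 2 values of 635 occupy positions 4–5 → each gets rank 4.
Eli has value 623 mm → rank 1.

1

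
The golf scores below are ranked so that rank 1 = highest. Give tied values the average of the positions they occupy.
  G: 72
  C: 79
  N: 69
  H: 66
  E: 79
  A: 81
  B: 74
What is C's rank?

Sorted (descending): 81, 79, 79, 74, 72, 69, 66
The 2 values of 79 occupy positions 2–3 → average rank (2+3)/2 = 2.5.
C has value 79 → rank 2.5.

2.5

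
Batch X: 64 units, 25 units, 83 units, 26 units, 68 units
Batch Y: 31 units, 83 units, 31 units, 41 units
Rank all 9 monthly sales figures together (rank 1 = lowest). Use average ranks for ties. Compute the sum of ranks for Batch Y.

20.5

Sorted (ascending): 25, 26, 31, 31, 41, 64, 68, 83, 83
The 2 values of 31 occupy positions 3–4 → average rank (3+4)/2 = 3.5.
The 2 values of 83 occupy positions 8–9 → average rank (8+9)/2 = 8.5.
Batch Y values → pooled ranks: 31→3.5, 83→8.5, 31→3.5, 41→5
Rank sum = 3.5 + 8.5 + 3.5 + 5 = 20.5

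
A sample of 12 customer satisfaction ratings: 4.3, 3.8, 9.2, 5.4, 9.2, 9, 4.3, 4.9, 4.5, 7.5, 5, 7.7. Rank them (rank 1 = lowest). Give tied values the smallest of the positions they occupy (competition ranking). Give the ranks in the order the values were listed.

2, 1, 11, 7, 11, 10, 2, 5, 4, 8, 6, 9

Sorted (ascending): 3.8, 4.3, 4.3, 4.5, 4.9, 5, 5.4, 7.5, 7.7, 9, 9.2, 9.2
The 2 values of 4.3 occupy positions 2–3 → each gets rank 2.
The 2 values of 9.2 occupy positions 11–12 → each gets rank 11.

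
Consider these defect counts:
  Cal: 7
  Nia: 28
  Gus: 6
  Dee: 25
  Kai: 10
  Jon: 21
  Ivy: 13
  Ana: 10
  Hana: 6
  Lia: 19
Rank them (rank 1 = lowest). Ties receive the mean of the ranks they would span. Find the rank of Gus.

Sorted (ascending): 6, 6, 7, 10, 10, 13, 19, 21, 25, 28
The 2 values of 6 occupy positions 1–2 → average rank (1+2)/2 = 1.5.
The 2 values of 10 occupy positions 4–5 → average rank (4+5)/2 = 4.5.
Gus has value 6 → rank 1.5.

1.5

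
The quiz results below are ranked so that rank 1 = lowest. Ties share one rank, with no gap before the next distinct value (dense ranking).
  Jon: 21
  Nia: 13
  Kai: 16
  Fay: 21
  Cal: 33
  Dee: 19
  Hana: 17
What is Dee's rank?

Sorted (ascending): 13, 16, 17, 19, 21, 21, 33
The 2 values of 21 share dense rank 5.
Remaining distinct values take the next consecutive integers.
Dee has value 19 → rank 4.

4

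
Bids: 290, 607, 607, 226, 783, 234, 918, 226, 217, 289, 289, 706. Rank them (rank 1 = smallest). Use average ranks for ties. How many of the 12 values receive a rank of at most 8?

7

Sorted (ascending): 217, 226, 226, 234, 289, 289, 290, 607, 607, 706, 783, 918
The 2 values of 226 occupy positions 2–3 → average rank (2+3)/2 = 2.5.
The 2 values of 289 occupy positions 5–6 → average rank (5+6)/2 = 5.5.
The 2 values of 607 occupy positions 8–9 → average rank (8+9)/2 = 8.5.
Ranks ≤ 8: {1, 2.5, 2.5, 4, 5.5, 5.5, 7} → 7 values.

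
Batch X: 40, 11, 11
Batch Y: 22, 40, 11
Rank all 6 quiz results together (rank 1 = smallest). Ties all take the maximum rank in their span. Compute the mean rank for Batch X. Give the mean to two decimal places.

Sorted (ascending): 11, 11, 11, 22, 40, 40
The 3 values of 11 occupy positions 1–3 → each gets rank 3.
The 2 values of 40 occupy positions 5–6 → each gets rank 6.
Batch X values → pooled ranks: 40→6, 11→3, 11→3
Mean rank = (6 + 3 + 3) / 3 = 4.00

4.00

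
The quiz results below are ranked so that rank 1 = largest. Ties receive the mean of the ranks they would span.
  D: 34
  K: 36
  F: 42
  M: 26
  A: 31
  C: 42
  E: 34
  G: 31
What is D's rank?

Sorted (descending): 42, 42, 36, 34, 34, 31, 31, 26
The 2 values of 42 occupy positions 1–2 → average rank (1+2)/2 = 1.5.
The 2 values of 34 occupy positions 4–5 → average rank (4+5)/2 = 4.5.
The 2 values of 31 occupy positions 6–7 → average rank (6+7)/2 = 6.5.
D has value 34 → rank 4.5.

4.5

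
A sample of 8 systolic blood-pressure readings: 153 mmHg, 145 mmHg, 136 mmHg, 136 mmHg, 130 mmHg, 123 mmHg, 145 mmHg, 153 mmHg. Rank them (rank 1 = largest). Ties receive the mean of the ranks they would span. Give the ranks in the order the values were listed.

Sorted (descending): 153, 153, 145, 145, 136, 136, 130, 123
The 2 values of 153 occupy positions 1–2 → average rank (1+2)/2 = 1.5.
The 2 values of 145 occupy positions 3–4 → average rank (3+4)/2 = 3.5.
The 2 values of 136 occupy positions 5–6 → average rank (5+6)/2 = 5.5.

1.5, 3.5, 5.5, 5.5, 7, 8, 3.5, 1.5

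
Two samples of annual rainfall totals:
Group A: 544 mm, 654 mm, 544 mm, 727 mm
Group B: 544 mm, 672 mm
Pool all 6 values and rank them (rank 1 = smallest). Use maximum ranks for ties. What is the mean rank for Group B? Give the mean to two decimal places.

Sorted (ascending): 544, 544, 544, 654, 672, 727
The 3 values of 544 occupy positions 1–3 → each gets rank 3.
Group B values → pooled ranks: 544→3, 672→5
Mean rank = (3 + 5) / 2 = 4.00

4.00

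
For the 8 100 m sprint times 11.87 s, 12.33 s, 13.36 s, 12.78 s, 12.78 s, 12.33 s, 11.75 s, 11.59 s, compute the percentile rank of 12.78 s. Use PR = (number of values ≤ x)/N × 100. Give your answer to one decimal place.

N = 8.
Strictly below 12.78: 5. Equal to 12.78: 2.
PR = 7/8 × 100 = 87.5

87.5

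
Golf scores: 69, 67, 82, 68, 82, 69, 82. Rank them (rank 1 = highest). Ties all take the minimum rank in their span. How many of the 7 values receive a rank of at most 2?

Sorted (descending): 82, 82, 82, 69, 69, 68, 67
The 3 values of 82 occupy positions 1–3 → each gets rank 1.
The 2 values of 69 occupy positions 4–5 → each gets rank 4.
Ranks ≤ 2: {1, 1, 1} → 3 values.

3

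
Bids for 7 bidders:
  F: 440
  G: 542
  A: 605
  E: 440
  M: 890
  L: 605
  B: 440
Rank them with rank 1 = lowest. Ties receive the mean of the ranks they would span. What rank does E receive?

Sorted (ascending): 440, 440, 440, 542, 605, 605, 890
The 3 values of 440 occupy positions 1–3 → average rank 2.
The 2 values of 605 occupy positions 5–6 → average rank (5+6)/2 = 5.5.
E has value 440 → rank 2.

2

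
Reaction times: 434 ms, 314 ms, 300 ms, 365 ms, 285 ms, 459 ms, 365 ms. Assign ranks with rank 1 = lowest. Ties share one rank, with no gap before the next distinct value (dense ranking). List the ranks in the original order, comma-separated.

5, 3, 2, 4, 1, 6, 4

Sorted (ascending): 285, 300, 314, 365, 365, 434, 459
The 2 values of 365 share dense rank 4.
Remaining distinct values take the next consecutive integers.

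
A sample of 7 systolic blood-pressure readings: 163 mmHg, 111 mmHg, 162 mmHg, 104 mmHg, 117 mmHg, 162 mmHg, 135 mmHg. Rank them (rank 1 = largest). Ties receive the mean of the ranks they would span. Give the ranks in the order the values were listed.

1, 6, 2.5, 7, 5, 2.5, 4

Sorted (descending): 163, 162, 162, 135, 117, 111, 104
The 2 values of 162 occupy positions 2–3 → average rank (2+3)/2 = 2.5.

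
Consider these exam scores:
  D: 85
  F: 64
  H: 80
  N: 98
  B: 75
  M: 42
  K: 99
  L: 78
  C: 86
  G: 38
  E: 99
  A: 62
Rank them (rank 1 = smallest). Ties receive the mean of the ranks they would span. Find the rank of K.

11.5

Sorted (ascending): 38, 42, 62, 64, 75, 78, 80, 85, 86, 98, 99, 99
The 2 values of 99 occupy positions 11–12 → average rank (11+12)/2 = 11.5.
K has value 99 → rank 11.5.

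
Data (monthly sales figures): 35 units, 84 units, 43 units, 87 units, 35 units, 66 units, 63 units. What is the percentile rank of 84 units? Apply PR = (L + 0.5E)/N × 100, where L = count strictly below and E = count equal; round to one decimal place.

78.6

N = 7.
Strictly below 84: 5. Equal to 84: 1.
PR = (5 + 0.5·1)/7 × 100 = 78.6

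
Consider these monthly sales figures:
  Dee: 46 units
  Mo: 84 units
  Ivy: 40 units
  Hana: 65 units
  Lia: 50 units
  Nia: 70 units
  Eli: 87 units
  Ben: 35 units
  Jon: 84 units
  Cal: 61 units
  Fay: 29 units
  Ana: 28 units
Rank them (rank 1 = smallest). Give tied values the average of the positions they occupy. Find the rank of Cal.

Sorted (ascending): 28, 29, 35, 40, 46, 50, 61, 65, 70, 84, 84, 87
The 2 values of 84 occupy positions 10–11 → average rank (10+11)/2 = 10.5.
Cal has value 61 units → rank 7.

7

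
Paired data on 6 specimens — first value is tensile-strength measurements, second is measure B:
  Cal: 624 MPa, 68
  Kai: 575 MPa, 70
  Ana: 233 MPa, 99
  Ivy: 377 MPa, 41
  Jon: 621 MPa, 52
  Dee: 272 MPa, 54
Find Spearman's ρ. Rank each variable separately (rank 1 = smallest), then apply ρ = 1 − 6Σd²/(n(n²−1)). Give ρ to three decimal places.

Ranks of variable 1: 6, 4, 1, 3, 5, 2
Ranks of variable 2: 4, 5, 6, 1, 2, 3
d = r₁ − r₂: 2, -1, -5, 2, 3, -1
d²: 4, 1, 25, 4, 9, 1; Σd² = 44
ρ = 1 − 6·44/(6·35) = 1 − 264/210 = -0.257

-0.257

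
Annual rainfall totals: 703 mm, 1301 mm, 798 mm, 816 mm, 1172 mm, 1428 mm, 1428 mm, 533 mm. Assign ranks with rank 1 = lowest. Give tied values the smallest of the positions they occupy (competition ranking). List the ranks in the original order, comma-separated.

2, 6, 3, 4, 5, 7, 7, 1

Sorted (ascending): 533, 703, 798, 816, 1172, 1301, 1428, 1428
The 2 values of 1428 occupy positions 7–8 → each gets rank 7.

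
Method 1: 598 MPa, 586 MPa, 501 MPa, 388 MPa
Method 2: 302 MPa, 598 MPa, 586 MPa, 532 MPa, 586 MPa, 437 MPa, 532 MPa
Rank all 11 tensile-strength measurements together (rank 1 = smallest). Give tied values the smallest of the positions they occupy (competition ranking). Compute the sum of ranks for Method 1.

Sorted (ascending): 302, 388, 437, 501, 532, 532, 586, 586, 586, 598, 598
The 2 values of 532 occupy positions 5–6 → each gets rank 5.
The 3 values of 586 occupy positions 7–9 → each gets rank 7.
The 2 values of 598 occupy positions 10–11 → each gets rank 10.
Method 1 values → pooled ranks: 598→10, 586→7, 501→4, 388→2
Rank sum = 10 + 7 + 4 + 2 = 23

23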